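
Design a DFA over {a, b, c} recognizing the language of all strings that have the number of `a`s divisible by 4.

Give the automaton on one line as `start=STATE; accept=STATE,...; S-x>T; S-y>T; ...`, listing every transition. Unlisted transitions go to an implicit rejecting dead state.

start=s0; accept=s0; s0-a>s1; s0-b>s0; s0-c>s0; s1-a>s2; s1-b>s1; s1-c>s1; s2-a>s3; s2-b>s2; s2-c>s2; s3-a>s0; s3-b>s3; s3-c>s3

The only thing that matters is how many `a`s have appeared, reduced mod 4. Use one state per residue: s0 for 0, …, s3 for 3. Reading `a` moves to the next residue; anything else stays put. s0 is accepting.
With 4 states:
        a   b   c  
>* s0   s1  s0  s0 
   s1   s2  s1  s1 
   s2   s3  s2  s2 
   s3   s0  s3  s3 
(> = start, * = accepting)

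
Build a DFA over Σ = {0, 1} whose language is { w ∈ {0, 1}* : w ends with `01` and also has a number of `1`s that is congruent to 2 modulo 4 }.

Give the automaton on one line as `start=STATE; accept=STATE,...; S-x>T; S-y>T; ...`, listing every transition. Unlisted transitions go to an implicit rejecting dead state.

start=q0; accept=q4; q0-0>q0; q0-1>q1; q1-0>q2; q1-1>q3; q2-0>q2; q2-1>q4; q3-0>q3; q3-1>q5; q4-0>q3; q4-1>q5; q5-0>q5; q5-1>q0

Build one automaton per condition and run them in lockstep. The first has 3 states tracking how much of the suffix `01` has currently been matched; the second has 4 states tracking the count of `1`s modulo 4. A product state is a pair (one from each), accepting exactly when both do. After merging equivalent states the machine shrinks.
6 states suffice.
        0   1  
>  q0   q0  q1 
   q1   q2  q3 
   q2   q2  q4 
   q3   q3  q5 
 * q4   q3  q5 
   q5   q5  q0 
(> = start, * = accepting)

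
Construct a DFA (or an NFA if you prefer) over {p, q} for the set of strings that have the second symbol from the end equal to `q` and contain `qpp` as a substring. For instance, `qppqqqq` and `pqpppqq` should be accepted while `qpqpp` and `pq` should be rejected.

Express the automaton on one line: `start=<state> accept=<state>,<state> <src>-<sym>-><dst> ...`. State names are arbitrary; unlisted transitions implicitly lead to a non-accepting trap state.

Run two small machines in parallel and take their product. One (7 states) tracks the last 2 symbols read; the other (4 states) tracks whether and how much of `qpp` has been seen. Each combined state is a pair, one component from each; accept when both components accept. After merging equivalent states the machine shrinks.
        p   q  
>  S0   S0  S1 
   S1   S2  S1 
   S2   S3  S1 
   S3   S3  S4 
   S4   S5  S6 
 * S5   S3  S4 
 * S6   S5  S6 
(> = start, * = accepting)

start=S0 accept=S5,S6 S0-p->S0 S0-q->S1 S1-p->S2 S1-q->S1 S2-p->S3 S2-q->S1 S3-p->S3 S3-q->S4 S4-p->S5 S4-q->S6 S5-p->S3 S5-q->S4 S6-p->S5 S6-q->S6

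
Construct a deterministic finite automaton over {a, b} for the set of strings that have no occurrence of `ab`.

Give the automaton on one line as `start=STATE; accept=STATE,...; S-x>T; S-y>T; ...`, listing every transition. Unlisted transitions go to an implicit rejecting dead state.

start=S0; accept=S0,S1; S0-a>S1; S0-b>S0; S1-a>S1; S1-b>S2; S2-a>S2; S2-b>S2

Track partial matches of the forbidden pattern `ab`. State S2 is a dead state reached once `ab` has occurred; every other state accepts. S0 means no part of `ab` is currently matched.
        a   b  
>* S0   S1  S0 
 * S1   S1  S2 
   S2   S2  S2 
(> = start, * = accepting)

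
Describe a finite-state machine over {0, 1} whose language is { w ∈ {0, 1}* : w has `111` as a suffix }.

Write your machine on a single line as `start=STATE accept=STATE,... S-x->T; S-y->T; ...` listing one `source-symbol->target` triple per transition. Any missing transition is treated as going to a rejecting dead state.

Remember how much of `111` the current input suffix matches. State s0 means no match yet; s1 means the last symbol is `1`; s2 means the last 2 symbols are `11`; s3 means the last 3 symbols are `111`. Only s3 accepts. On a mismatch, fall back to the longest proper suffix that is still a prefix of `111`.
4 states suffice.
        0   1  
>  s0   s0  s1 
   s1   s0  s2 
   s2   s0  s3 
 * s3   s0  s3 
(> = start, * = accepting)

start=s0; accept=s3; s0-0->s0; s0-1->s1; s1-0->s0; s1-1->s2; s2-0->s0; s2-1->s3; s3-0->s0; s3-1->s3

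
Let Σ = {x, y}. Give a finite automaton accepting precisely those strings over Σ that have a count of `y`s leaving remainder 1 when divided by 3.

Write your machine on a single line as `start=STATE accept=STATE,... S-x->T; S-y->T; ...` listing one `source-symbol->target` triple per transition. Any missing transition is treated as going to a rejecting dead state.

start=q0; accept=q1; q0-x->q0; q0-y->q1; q1-x->q1; q1-y->q2; q2-x->q2; q2-y->q0

The only thing that matters is how many `y`s have appeared, reduced mod 3. Use one state per residue: q0 for 0, …, q2 for 2. Reading `y` moves to the next residue; anything else stays put. q1 is accepting.
With 3 states:
        x   y  
>  q0   q0  q1 
 * q1   q1  q2 
   q2   q2  q0 
(> = start, * = accepting)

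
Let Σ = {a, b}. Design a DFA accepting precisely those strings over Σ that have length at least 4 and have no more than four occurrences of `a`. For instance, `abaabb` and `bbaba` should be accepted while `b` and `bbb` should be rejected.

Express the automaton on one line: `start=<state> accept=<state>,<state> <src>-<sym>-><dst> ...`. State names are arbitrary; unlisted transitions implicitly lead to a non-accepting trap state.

start=q0 accept=q10,q11,q12,q13,q14 q0-a->q1 q0-b->q2 q1-a->q3 q1-b->q4 q2-a->q4 q2-b->q5 q3-a->q6 q3-b->q7 q4-a->q7 q4-b->q8 q5-a->q8 q5-b->q9 q6-a->q10 q6-b->q11 q7-a->q11 q7-b->q12 q8-a->q12 q8-b->q13 q9-a->q13 q9-b->q14 q10-a->q15 q10-b->q10 q11-a->q10 q11-b->q11 q12-a->q11 q12-b->q12 q13-a->q12 q13-b->q13 q14-a->q13 q14-b->q14 q15-a->q15 q15-b->q15

Build one automaton per condition and run them in lockstep. One (6 states) tracks the input length, saturating at 5; the other (6 states) tracks the count of `a`s, saturating at 5. Each combined state is a pair, one component from each; accept when both components accept. Minimizing collapses redundant product states.
16 states suffice.
          a    b  
>  q0     q1   q2 
   q1     q3   q4 
   q2     q4   q5 
   q3     q6   q7 
   q4     q7   q8 
   q5     q8   q9 
   q6    q10  q11 
   q7    q11  q12 
   q8    q12  q13 
   q9    q13  q14 
 * q10   q15  q10 
 * q11   q10  q11 
 * q12   q11  q12 
 * q13   q12  q13 
 * q14   q13  q14 
   q15   q15  q15 
(> = start, * = accepting)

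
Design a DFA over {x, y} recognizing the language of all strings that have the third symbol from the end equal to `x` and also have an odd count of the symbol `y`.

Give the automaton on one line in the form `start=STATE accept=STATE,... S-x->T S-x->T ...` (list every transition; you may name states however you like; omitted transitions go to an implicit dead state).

Run two small machines in parallel and take their product. One (15 states) tracks the last 3 symbols read; the other (2 states) tracks the count of `y`s modulo 2. Each combined state is a pair, one component from each; accept when both components accept. Equivalent product states are then merged.
          x    y  
>  q0     q1   q2 
   q1     q3   q4 
   q2     q5   q0 
   q3     q3   q6 
   q4     q7   q0 
   q5     q8   q9 
 * q6     q7   q0 
 * q7     q8   q9 
   q8    q10   q9 
   q9     q1  q11 
 * q10   q10   q9 
 * q11    q5   q0 
(> = start, * = accepting)

start=q0 accept=q6,q7,q10,q11 q0-x->q1 q0-y->q2 q1-x->q3 q1-y->q4 q2-x->q5 q2-y->q0 q3-x->q3 q3-y->q6 q4-x->q7 q4-y->q0 q5-x->q8 q5-y->q9 q6-x->q7 q6-y->q0 q7-x->q8 q7-y->q9 q8-x->q10 q8-y->q9 q9-x->q1 q9-y->q11 q10-x->q10 q10-y->q9 q11-x->q5 q11-y->q0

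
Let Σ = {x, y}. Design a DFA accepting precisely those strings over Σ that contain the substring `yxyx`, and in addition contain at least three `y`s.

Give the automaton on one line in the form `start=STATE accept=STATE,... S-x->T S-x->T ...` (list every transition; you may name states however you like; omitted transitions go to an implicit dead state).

Build one automaton per condition and run them in lockstep. The first has 5 states tracking whether and how much of `yxyx` has been seen; the second has 5 states tracking the count of `y`s, saturating at 4. A product state is a pair (one from each), accepting exactly when both do. After merging equivalent states the machine shrinks.
10 states suffice.
        x   y  
>  s0   s0  s1 
   s1   s2  s3 
   s2   s4  s5 
   s3   s6  s3 
   s4   s4  s3 
   s5   s7  s3 
   s6   s4  s8 
   s7   s7  s9 
   s8   s9  s3 
 * s9   s9  s9 
(> = start, * = accepting)

start=s0 accept=s9 s0-x->s0 s0-y->s1 s1-x->s2 s1-y->s3 s2-x->s4 s2-y->s5 s3-x->s6 s3-y->s3 s4-x->s4 s4-y->s3 s5-x->s7 s5-y->s3 s6-x->s4 s6-y->s8 s7-x->s7 s7-y->s9 s8-x->s9 s8-y->s3 s9-x->s9 s9-y->s9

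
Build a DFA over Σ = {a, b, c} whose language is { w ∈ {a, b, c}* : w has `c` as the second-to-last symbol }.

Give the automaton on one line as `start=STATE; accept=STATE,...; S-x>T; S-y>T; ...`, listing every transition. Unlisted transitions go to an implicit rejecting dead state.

start=S0; accept=S10,S11,S12; S0-a>S1; S0-b>S2; S0-c>S3; S1-a>S4; S1-b>S5; S1-c>S6; S2-a>S7; S2-b>S8; S2-c>S9; S3-a>S10; S3-b>S11; S3-c>S12; S4-a>S4; S4-b>S5; S4-c>S6; S5-a>S7; S5-b>S8; S5-c>S9; S6-a>S10; S6-b>S11; S6-c>S12; S7-a>S4; S7-b>S5; S7-c>S6; S8-a>S7; S8-b>S8; S8-c>S9; S9-a>S10; S9-b>S11; S9-c>S12; S10-a>S4; S10-b>S5; S10-c>S6; S11-a>S7; S11-b>S8; S11-c>S9; S12-a>S10; S12-b>S11; S12-c>S12

A DFA must remember the last 2 symbols (since which symbol is second-to-last isn't known until the input ends). Use one state per possible window of the last ≤2 symbols; accept from those whose window starts with `c`.
13 states suffice.
          a    b    c  
>  S0     S1   S2   S3 
   S1     S4   S5   S6 
   S2     S7   S8   S9 
   S3    S10  S11  S12 
   S4     S4   S5   S6 
   S5     S7   S8   S9 
   S6    S10  S11  S12 
   S7     S4   S5   S6 
   S8     S7   S8   S9 
   S9    S10  S11  S12 
 * S10    S4   S5   S6 
 * S11    S7   S8   S9 
 * S12   S10  S11  S12 
(> = start, * = accepting)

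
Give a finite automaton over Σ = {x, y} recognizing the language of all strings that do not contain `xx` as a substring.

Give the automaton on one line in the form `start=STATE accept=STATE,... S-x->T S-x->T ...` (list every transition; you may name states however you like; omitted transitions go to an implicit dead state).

Track partial matches of the forbidden pattern `xx`. State q2 is a dead state reached once `xx` has occurred; every other state accepts. q0 means no part of `xx` is currently matched.
3 states suffice.
        x   y  
>* q0   q1  q0 
 * q1   q2  q0 
   q2   q2  q2 
(> = start, * = accepting)

start=q0 accept=q0,q1 q0-x->q1 q0-y->q0 q1-x->q2 q1-y->q0 q2-x->q2 q2-y->q2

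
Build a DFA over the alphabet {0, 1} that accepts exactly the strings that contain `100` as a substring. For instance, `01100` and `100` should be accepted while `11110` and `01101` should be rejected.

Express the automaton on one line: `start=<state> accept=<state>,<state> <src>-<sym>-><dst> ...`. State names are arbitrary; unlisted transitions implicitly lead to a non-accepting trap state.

States A..C record the length of the longest prefix of `100` that matches the current input suffix. Reaching D means `100` has been seen, and we stay there forever. Accept from D.
With 4 states:
       0  1 
>  A   A  B 
   B   C  B 
   C   D  B 
 * D   D  D 
(> = start, * = accepting)

start=A accept=D A-0->A A-1->B B-0->C B-1->B C-0->D C-1->B D-0->D D-1->D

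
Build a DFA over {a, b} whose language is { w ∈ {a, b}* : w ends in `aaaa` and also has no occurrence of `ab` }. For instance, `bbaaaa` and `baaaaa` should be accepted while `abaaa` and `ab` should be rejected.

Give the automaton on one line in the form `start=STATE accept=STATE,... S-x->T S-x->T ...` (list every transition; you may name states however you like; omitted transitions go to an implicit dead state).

start=q0 accept=q5 q0-a->q1 q0-b->q0 q1-a->q2 q1-b->q3 q2-a->q4 q2-b->q3 q3-a->q3 q3-b->q3 q4-a->q5 q4-b->q3 q5-a->q5 q5-b->q3

Handle the two conditions separately and then intersect. One (5 states) tracks how much of the suffix `aaaa` has currently been matched; the other (3 states) tracks partial matches of the forbidden pattern `ab`. Each combined state is a pair, one component from each; accept when both components accept. Minimizing collapses redundant product states.
A 6-state machine:
        a   b  
>  q0   q1  q0 
   q1   q2  q3 
   q2   q4  q3 
   q3   q3  q3 
   q4   q5  q3 
 * q5   q5  q3 
(> = start, * = accepting)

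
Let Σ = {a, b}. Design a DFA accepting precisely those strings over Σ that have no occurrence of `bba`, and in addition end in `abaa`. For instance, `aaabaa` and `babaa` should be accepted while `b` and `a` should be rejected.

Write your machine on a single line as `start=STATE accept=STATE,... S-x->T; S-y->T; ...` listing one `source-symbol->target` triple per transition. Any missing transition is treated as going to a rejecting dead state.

start=s0; accept=s7; s0-a->s1; s0-b->s2; s1-a->s1; s1-b->s3; s2-a->s1; s2-b->s4; s3-a->s5; s3-b->s4; s4-a->s6; s4-b->s4; s5-a->s7; s5-b->s3; s6-a->s6; s6-b->s8; s7-a->s1; s7-b->s3; s8-a->s9; s8-b->s10; s9-a->s11; s9-b->s8; s10-a->s6; s10-b->s10; s11-a->s6; s11-b->s8

Handle the two conditions separately and then intersect. The first has 4 states tracking partial matches of the forbidden pattern `bba`; the second has 5 states tracking how much of the suffix `abaa` has currently been matched. A product state is a pair (one from each), accepting exactly when both do.
A 12-state machine:
          a    b  
>  s0     s1   s2 
   s1     s1   s3 
   s2     s1   s4 
   s3     s5   s4 
   s4     s6   s4 
   s5     s7   s3 
   s6     s6   s8 
 * s7     s1   s3 
   s8     s9  s10 
   s9    s11   s8 
   s10    s6  s10 
   s11    s6   s8 
(> = start, * = accepting)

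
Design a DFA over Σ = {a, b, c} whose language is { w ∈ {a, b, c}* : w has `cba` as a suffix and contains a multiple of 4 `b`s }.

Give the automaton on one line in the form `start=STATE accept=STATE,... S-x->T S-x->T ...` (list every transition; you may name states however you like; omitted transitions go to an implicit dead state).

start=q0 accept=q6 q0-a->q0 q0-b->q1 q0-c->q0 q1-a->q1 q1-b->q2 q1-c->q1 q2-a->q2 q2-b->q3 q2-c->q2 q3-a->q3 q3-b->q0 q3-c->q4 q4-a->q3 q4-b->q5 q4-c->q4 q5-a->q6 q5-b->q1 q5-c->q0 q6-a->q0 q6-b->q1 q6-c->q0

Build one automaton per condition and run them in lockstep. One (4 states) tracks how much of the suffix `cba` has currently been matched; the other (4 states) tracks the count of `b`s modulo 4. Each combined state is a pair, one component from each; accept when both components accept. Minimizing collapses redundant product states.
With 7 states:
        a   b   c  
>  q0   q0  q1  q0 
   q1   q1  q2  q1 
   q2   q2  q3  q2 
   q3   q3  q0  q4 
   q4   q3  q5  q4 
   q5   q6  q1  q0 
 * q6   q0  q1  q0 
(> = start, * = accepting)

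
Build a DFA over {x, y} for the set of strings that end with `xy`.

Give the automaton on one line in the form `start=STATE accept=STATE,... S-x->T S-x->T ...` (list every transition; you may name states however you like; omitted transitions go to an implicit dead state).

start=q0 accept=q2 q0-x->q1 q0-y->q0 q1-x->q1 q1-y->q2 q2-x->q1 q2-y->q0

Let each state record the length of the longest suffix of the input read so far that is also a prefix of `xy`. q1 means the last symbol is `x`; q2 means the last 2 symbols are `xy`. Accept only at q2, where the string currently ends in `xy`.
With 3 states:
        x   y  
>  q0   q1  q0 
   q1   q1  q2 
 * q2   q1  q0 
(> = start, * = accepting)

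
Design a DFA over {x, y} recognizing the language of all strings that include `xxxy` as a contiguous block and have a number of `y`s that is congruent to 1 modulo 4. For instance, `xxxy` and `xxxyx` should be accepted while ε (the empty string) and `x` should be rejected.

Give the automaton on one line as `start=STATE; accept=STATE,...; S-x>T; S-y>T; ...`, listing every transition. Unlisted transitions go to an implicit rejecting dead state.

Run two small machines in parallel and take their product. The first has 5 states tracking whether and how much of `xxxy` has been seen; the second has 4 states tracking the count of `y`s modulo 4. A product state is a pair (one from each), accepting exactly when both do.
20 states suffice.
          x    y  
>  q0     q1   q2 
   q1     q3   q2 
   q2     q4   q5 
   q3     q6   q2 
   q4     q7   q5 
   q5     q8   q9 
   q6     q6  q10 
   q7    q11   q5 
   q8    q12   q9 
   q9    q13   q0 
 * q10   q10  q14 
   q11   q11  q14 
   q12   q15   q9 
   q13   q16   q0 
   q14   q14  q17 
   q15   q15  q17 
   q16   q18   q0 
   q17   q17  q19 
   q18   q18  q19 
   q19   q19  q10 
(> = start, * = accepting)

start=q0; accept=q10; q0-x>q1; q0-y>q2; q1-x>q3; q1-y>q2; q2-x>q4; q2-y>q5; q3-x>q6; q3-y>q2; q4-x>q7; q4-y>q5; q5-x>q8; q5-y>q9; q6-x>q6; q6-y>q10; q7-x>q11; q7-y>q5; q8-x>q12; q8-y>q9; q9-x>q13; q9-y>q0; q10-x>q10; q10-y>q14; q11-x>q11; q11-y>q14; q12-x>q15; q12-y>q9; q13-x>q16; q13-y>q0; q14-x>q14; q14-y>q17; q15-x>q15; q15-y>q17; q16-x>q18; q16-y>q0; q17-x>q17; q17-y>q19; q18-x>q18; q18-y>q19; q19-x>q19; q19-y>q10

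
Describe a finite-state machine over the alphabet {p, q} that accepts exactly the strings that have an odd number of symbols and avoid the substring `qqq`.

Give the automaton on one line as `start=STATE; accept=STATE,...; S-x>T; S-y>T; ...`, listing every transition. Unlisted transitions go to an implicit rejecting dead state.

Build one automaton per condition and run them in lockstep. The first has 2 states tracking the input length modulo 2; the second has 4 states tracking partial matches of the forbidden pattern `qqq`. A product state is a pair (one from each), accepting exactly when both do.
An 8-state machine:
        p   q  
>  S0   S1  S2 
 * S1   S0  S3 
 * S2   S0  S4 
   S3   S1  S5 
   S4   S1  S6 
 * S5   S0  S7 
   S6   S7  S7 
   S7   S6  S6 
(> = start, * = accepting)

start=S0; accept=S1,S2,S5; S0-p>S1; S0-q>S2; S1-p>S0; S1-q>S3; S2-p>S0; S2-q>S4; S3-p>S1; S3-q>S5; S4-p>S1; S4-q>S6; S5-p>S0; S5-q>S7; S6-p>S7; S6-q>S7; S7-p>S6; S7-q>S6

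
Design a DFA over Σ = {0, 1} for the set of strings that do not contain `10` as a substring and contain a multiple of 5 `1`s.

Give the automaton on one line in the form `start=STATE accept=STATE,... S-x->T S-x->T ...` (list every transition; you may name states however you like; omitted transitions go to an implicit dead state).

Build one automaton per condition and run them in lockstep. The first has 3 states tracking partial matches of the forbidden pattern `10`; the second has 5 states tracking the count of `1`s modulo 5. A product state is a pair (one from each), accepting exactly when both do. Minimizing collapses redundant product states.
        0   1  
>* q0   q0  q1 
   q1   q2  q3 
   q2   q2  q2 
   q3   q2  q4 
   q4   q2  q5 
   q5   q2  q6 
 * q6   q2  q1 
(> = start, * = accepting)

start=q0 accept=q0,q6 q0-0->q0 q0-1->q1 q1-0->q2 q1-1->q3 q2-0->q2 q2-1->q2 q3-0->q2 q3-1->q4 q4-0->q2 q4-1->q5 q5-0->q2 q5-1->q6 q6-0->q2 q6-1->q1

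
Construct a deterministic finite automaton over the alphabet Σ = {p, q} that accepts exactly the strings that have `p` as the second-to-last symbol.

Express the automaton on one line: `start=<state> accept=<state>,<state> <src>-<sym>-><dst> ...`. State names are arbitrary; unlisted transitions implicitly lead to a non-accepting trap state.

A DFA must remember the last 2 symbols (since which symbol is second-to-last isn't known until the input ends). Use one state per possible window of the last ≤2 symbols; accept from those whose window starts with `p`.
A 7-state machine:
        p   q  
>  S0   S1  S2 
   S1   S3  S4 
   S2   S5  S6 
 * S3   S3  S4 
 * S4   S5  S6 
   S5   S3  S4 
   S6   S5  S6 
(> = start, * = accepting)

start=S0 accept=S3,S4 S0-p->S1 S0-q->S2 S1-p->S3 S1-q->S4 S2-p->S5 S2-q->S6 S3-p->S3 S3-q->S4 S4-p->S5 S4-q->S6 S5-p->S3 S5-q->S4 S6-p->S5 S6-q->S6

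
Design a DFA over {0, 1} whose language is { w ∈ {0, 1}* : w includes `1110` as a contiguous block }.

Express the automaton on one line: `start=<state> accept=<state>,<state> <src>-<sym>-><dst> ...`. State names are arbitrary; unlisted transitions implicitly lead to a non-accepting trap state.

start=A accept=E A-0->A A-1->B B-0->A B-1->C C-0->A C-1->D D-0->E D-1->D E-0->E E-1->E

Track how much of `1110` has been matched so far: state A is no progress, E is the absorbing accept state reached once `1110` has occurred. Intermediate states record partial matches; on a mismatch, fall back to the longest reusable overlap.
5 states suffice.
       0  1 
>  A   A  B 
   B   A  C 
   C   A  D 
   D   E  D 
 * E   E  E 
(> = start, * = accepting)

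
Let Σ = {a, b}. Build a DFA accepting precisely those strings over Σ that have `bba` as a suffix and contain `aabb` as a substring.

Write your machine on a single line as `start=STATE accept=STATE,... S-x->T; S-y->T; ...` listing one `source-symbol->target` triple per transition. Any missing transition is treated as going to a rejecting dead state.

start=q0; accept=q5; q0-a->q1; q0-b->q0; q1-a->q2; q1-b->q0; q2-a->q2; q2-b->q3; q3-a->q1; q3-b->q4; q4-a->q5; q4-b->q4; q5-a->q6; q5-b->q7; q6-a->q6; q6-b->q7; q7-a->q6; q7-b->q4

Handle the two conditions separately and then intersect. One (4 states) tracks how much of the suffix `bba` has currently been matched; the other (5 states) tracks whether and how much of `aabb` has been seen. Each combined state is a pair, one component from each; accept when both components accept. After merging equivalent states the machine shrinks.
8 states suffice.
        a   b  
>  q0   q1  q0 
   q1   q2  q0 
   q2   q2  q3 
   q3   q1  q4 
   q4   q5  q4 
 * q5   q6  q7 
   q6   q6  q7 
   q7   q6  q4 
(> = start, * = accepting)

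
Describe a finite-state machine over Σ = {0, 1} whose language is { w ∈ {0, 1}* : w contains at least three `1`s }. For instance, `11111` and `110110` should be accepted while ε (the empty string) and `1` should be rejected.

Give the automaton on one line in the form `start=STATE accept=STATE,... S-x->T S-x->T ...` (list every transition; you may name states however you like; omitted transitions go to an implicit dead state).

Count `1`s, saturating at 4: states q0 through q3 mean 0 through 3 `1`s seen; q4 means more than 3. Each `1` increments (capped at q4); other symbols loop. Accept from {q3, q4}.
With 5 states:
        0   1  
>  q0   q0  q1 
   q1   q1  q2 
   q2   q2  q3 
 * q3   q3  q4 
 * q4   q4  q4 
(> = start, * = accepting)

start=q0 accept=q3,q4 q0-0->q0 q0-1->q1 q1-0->q1 q1-1->q2 q2-0->q2 q2-1->q3 q3-0->q3 q3-1->q4 q4-0->q4 q4-1->q4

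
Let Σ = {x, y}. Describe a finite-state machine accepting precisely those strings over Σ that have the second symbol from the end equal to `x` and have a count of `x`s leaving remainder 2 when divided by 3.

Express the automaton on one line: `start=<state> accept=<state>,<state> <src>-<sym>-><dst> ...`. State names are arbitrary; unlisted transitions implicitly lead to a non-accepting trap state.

Build one automaton per condition and run them in lockstep. One (7 states) tracks the last 2 symbols read; the other (3 states) tracks the count of `x`s modulo 3. Each combined state is a pair, one component from each; accept when both components accept.
With 15 states:
          x    y  
>  s0     s1   s2 
   s1     s3   s4 
   s2     s5   s6 
 * s3     s7   s8 
   s4     s9  s10 
   s5     s3   s4 
   s6     s5   s6 
   s7    s11  s12 
 * s8    s13  s14 
   s9     s7   s8 
   s10    s9  s10 
   s11    s3   s4 
   s12    s5   s6 
   s13   s11  s12 
   s14   s13  s14 
(> = start, * = accepting)

start=s0 accept=s3,s8 s0-x->s1 s0-y->s2 s1-x->s3 s1-y->s4 s2-x->s5 s2-y->s6 s3-x->s7 s3-y->s8 s4-x->s9 s4-y->s10 s5-x->s3 s5-y->s4 s6-x->s5 s6-y->s6 s7-x->s11 s7-y->s12 s8-x->s13 s8-y->s14 s9-x->s7 s9-y->s8 s10-x->s9 s10-y->s10 s11-x->s3 s11-y->s4 s12-x->s5 s12-y->s6 s13-x->s11 s13-y->s12 s14-x->s13 s14-y->s14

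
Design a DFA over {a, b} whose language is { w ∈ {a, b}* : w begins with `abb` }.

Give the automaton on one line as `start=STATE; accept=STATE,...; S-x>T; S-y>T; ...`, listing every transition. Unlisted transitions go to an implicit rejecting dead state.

Walk along `abb` while the input agrees: from s0 take `a` to s1, and so on. Any deviation drops to the rejecting sink s4. Once s3 is reached the prefix is confirmed and every continuation is accepted.
5 states suffice.
        a   b  
>  s0   s1  s4 
   s1   s4  s2 
   s2   s4  s3 
 * s3   s3  s3 
   s4   s4  s4 
(> = start, * = accepting)

start=s0; accept=s3; s0-a>s1; s0-b>s4; s1-a>s4; s1-b>s2; s2-a>s4; s2-b>s3; s3-a>s3; s3-b>s3; s4-a>s4; s4-b>s4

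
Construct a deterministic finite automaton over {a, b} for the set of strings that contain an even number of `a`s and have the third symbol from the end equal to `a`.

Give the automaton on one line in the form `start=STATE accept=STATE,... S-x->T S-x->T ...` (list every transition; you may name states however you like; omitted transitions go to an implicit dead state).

start=q0 accept=q5,q6,q8,q9 q0-a->q1 q0-b->q0 q1-a->q2 q1-b->q3 q2-a->q4 q2-b->q5 q3-a->q6 q3-b->q7 q4-a->q8 q4-b->q3 q5-a->q1 q5-b->q9 q6-a->q4 q6-b->q10 q7-a->q11 q7-b->q7 q8-a->q4 q8-b->q5 q9-a->q1 q9-b->q0 q10-a->q1 q10-b->q9 q11-a->q4 q11-b->q10

Build one automaton per condition and run them in lockstep. The first has 2 states tracking the count of `a`s modulo 2; the second has 15 states tracking the last 3 symbols read. A product state is a pair (one from each), accepting exactly when both do. Equivalent product states are then merged.
With 12 states:
          a    b  
>  q0     q1   q0 
   q1     q2   q3 
   q2     q4   q5 
   q3     q6   q7 
   q4     q8   q3 
 * q5     q1   q9 
 * q6     q4  q10 
   q7    q11   q7 
 * q8     q4   q5 
 * q9     q1   q0 
   q10    q1   q9 
   q11    q4  q10 
(> = start, * = accepting)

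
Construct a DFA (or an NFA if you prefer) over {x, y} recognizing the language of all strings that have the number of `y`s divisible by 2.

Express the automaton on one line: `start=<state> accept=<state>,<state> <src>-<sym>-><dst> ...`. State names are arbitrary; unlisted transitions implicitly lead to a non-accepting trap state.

start=q0 accept=q0 q0-x->q0 q0-y->q1 q1-x->q1 q1-y->q0

Keep the running count of `y`s modulo 2: each `y` advances along the cycle q0 → q1 → q0 while other symbols loop. Accept at q0.
2 states suffice.
        x   y  
>* q0   q0  q1 
   q1   q1  q0 
(> = start, * = accepting)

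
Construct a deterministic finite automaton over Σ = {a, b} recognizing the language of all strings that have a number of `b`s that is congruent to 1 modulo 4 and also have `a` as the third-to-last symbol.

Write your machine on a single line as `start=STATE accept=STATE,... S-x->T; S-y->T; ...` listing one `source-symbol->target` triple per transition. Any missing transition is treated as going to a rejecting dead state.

Handle the two conditions separately and then intersect. The first has 4 states tracking the count of `b`s modulo 4; the second has 15 states tracking the last 3 symbols read. A product state is a pair (one from each), accepting exactly when both do. Minimizing collapses redundant product states.
A 15-state machine:
          a    b  
>  q0     q1   q2 
   q1     q3   q4 
   q2     q5   q6 
   q3     q3   q7 
   q4     q8   q6 
   q5     q9   q6 
   q6     q6  q10 
 * q7     q8   q6 
 * q8     q9   q6 
   q9    q11   q6 
   q10   q12   q0 
 * q11   q11   q6 
   q12   q12  q13 
   q13    q1  q14 
 * q14    q5   q6 
(> = start, * = accepting)

start=q0; accept=q7,q8,q11,q14; q0-a->q1; q0-b->q2; q1-a->q3; q1-b->q4; q2-a->q5; q2-b->q6; q3-a->q3; q3-b->q7; q4-a->q8; q4-b->q6; q5-a->q9; q5-b->q6; q6-a->q6; q6-b->q10; q7-a->q8; q7-b->q6; q8-a->q9; q8-b->q6; q9-a->q11; q9-b->q6; q10-a->q12; q10-b->q0; q11-a->q11; q11-b->q6; q12-a->q12; q12-b->q13; q13-a->q1; q13-b->q14; q14-a->q5; q14-b->q6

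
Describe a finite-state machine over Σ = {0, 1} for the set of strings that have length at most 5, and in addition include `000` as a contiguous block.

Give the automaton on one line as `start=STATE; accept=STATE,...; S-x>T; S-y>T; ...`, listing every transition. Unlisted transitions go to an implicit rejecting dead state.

Run two small machines in parallel and take their product. The first has 7 states tracking the input length, saturating at 6; the second has 4 states tracking whether and how much of `000` has been seen. A product state is a pair (one from each), accepting exactly when both do. Equivalent product states are then merged.
       0  1 
>  A   B  C 
   B   D  E 
   C   F  E 
   D   G  H 
   E   I  H 
   F   J  H 
 * G   K  K 
   H   H  H 
   I   L  H 
   J   K  H 
 * K   M  M 
   L   M  H 
 * M   H  H 
(> = start, * = accepting)

start=A; accept=G,K,M; A-0>B; A-1>C; B-0>D; B-1>E; C-0>F; C-1>E; D-0>G; D-1>H; E-0>I; E-1>H; F-0>J; F-1>H; G-0>K; G-1>K; H-0>H; H-1>H; I-0>L; I-1>H; J-0>K; J-1>H; K-0>M; K-1>M; L-0>M; L-1>H; M-0>H; M-1>H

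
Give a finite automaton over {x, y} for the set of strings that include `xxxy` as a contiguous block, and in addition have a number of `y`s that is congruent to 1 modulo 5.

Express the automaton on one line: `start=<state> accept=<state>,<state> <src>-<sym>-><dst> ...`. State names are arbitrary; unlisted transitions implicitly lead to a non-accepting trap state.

start=S0 accept=S10 S0-x->S1 S0-y->S2 S1-x->S3 S1-y->S2 S2-x->S4 S2-y->S5 S3-x->S6 S3-y->S2 S4-x->S7 S4-y->S5 S5-x->S8 S5-y->S9 S6-x->S6 S6-y->S10 S7-x->S11 S7-y->S5 S8-x->S12 S8-y->S9 S9-x->S13 S9-y->S14 S10-x->S10 S10-y->S15 S11-x->S11 S11-y->S15 S12-x->S15 S12-y->S9 S13-x->S16 S13-y->S14 S14-x->S17 S14-y->S0 S15-x->S15 S15-y->S18 S16-x->S18 S16-y->S14 S17-x->S19 S17-y->S0 S18-x->S18 S18-y->S20 S19-x->S20 S19-y->S0 S20-x->S20 S20-y->S6

Build one automaton per condition and run them in lockstep. One (5 states) tracks whether and how much of `xxxy` has been seen; the other (5 states) tracks the count of `y`s modulo 5. Each combined state is a pair, one component from each; accept when both components accept. Equivalent product states are then merged.
With 21 states:
          x    y  
>  S0     S1   S2 
   S1     S3   S2 
   S2     S4   S5 
   S3     S6   S2 
   S4     S7   S5 
   S5     S8   S9 
   S6     S6  S10 
   S7    S11   S5 
   S8    S12   S9 
   S9    S13  S14 
 * S10   S10  S15 
   S11   S11  S15 
   S12   S15   S9 
   S13   S16  S14 
   S14   S17   S0 
   S15   S15  S18 
   S16   S18  S14 
   S17   S19   S0 
   S18   S18  S20 
   S19   S20   S0 
   S20   S20   S6 
(> = start, * = accepting)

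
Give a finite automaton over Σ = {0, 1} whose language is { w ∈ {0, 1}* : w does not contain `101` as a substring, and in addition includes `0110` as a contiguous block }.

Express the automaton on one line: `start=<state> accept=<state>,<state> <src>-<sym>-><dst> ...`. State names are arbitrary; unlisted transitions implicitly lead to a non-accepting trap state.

Build one automaton per condition and run them in lockstep. One (4 states) tracks partial matches of the forbidden pattern `101`; the other (5 states) tracks whether and how much of `0110` has been seen. Each combined state is a pair, one component from each; accept when both components accept. Equivalent product states are then merged.
        0   1  
>  s0   s1  s2 
   s1   s1  s3 
   s2   s4  s2 
   s3   s4  s5 
   s4   s1  s6 
   s5   s7  s2 
   s6   s6  s6 
 * s7   s8  s6 
 * s8   s8  s9 
 * s9   s7  s9 
(> = start, * = accepting)

start=s0 accept=s7,s8,s9 s0-0->s1 s0-1->s2 s1-0->s1 s1-1->s3 s2-0->s4 s2-1->s2 s3-0->s4 s3-1->s5 s4-0->s1 s4-1->s6 s5-0->s7 s5-1->s2 s6-0->s6 s6-1->s6 s7-0->s8 s7-1->s6 s8-0->s8 s8-1->s9 s9-0->s7 s9-1->s9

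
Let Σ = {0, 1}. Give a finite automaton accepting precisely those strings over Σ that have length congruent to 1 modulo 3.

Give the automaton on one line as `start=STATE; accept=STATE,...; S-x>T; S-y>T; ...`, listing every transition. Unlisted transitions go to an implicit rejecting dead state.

Count input length modulo 3: every symbol advances one step around the cycle q0 → q1 → q2 → q0. Accept at q1.
        0   1  
>  q0   q1  q1 
 * q1   q2  q2 
   q2   q0  q0 
(> = start, * = accepting)

start=q0; accept=q1; q0-0>q1; q0-1>q1; q1-0>q2; q1-1>q2; q2-0>q0; q2-1>q0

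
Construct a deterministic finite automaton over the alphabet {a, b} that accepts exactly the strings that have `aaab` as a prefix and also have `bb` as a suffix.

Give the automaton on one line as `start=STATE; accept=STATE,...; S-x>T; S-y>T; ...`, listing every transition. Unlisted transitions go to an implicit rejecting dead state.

start=q0; accept=q7; q0-a>q1; q0-b>q2; q1-a>q3; q1-b>q2; q2-a>q2; q2-b>q2; q3-a>q4; q3-b>q2; q4-a>q2; q4-b>q5; q5-a>q6; q5-b>q7; q6-a>q6; q6-b>q5; q7-a>q6; q7-b>q7

Handle the two conditions separately and then intersect. One (6 states) tracks whether the input so far still matches the prefix `aaab`; the other (3 states) tracks how much of the suffix `bb` has currently been matched. Each combined state is a pair, one component from each; accept when both components accept. Equivalent product states are then merged.
With 8 states:
        a   b  
>  q0   q1  q2 
   q1   q3  q2 
   q2   q2  q2 
   q3   q4  q2 
   q4   q2  q5 
   q5   q6  q7 
   q6   q6  q5 
 * q7   q6  q7 
(> = start, * = accepting)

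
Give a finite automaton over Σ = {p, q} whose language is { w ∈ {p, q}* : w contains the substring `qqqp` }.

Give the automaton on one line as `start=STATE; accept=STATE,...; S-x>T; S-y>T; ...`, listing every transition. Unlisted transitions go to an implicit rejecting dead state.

Track how much of `qqqp` has been matched so far: state A is no progress, E is the absorbing accept state reached once `qqqp` has occurred. Intermediate states record partial matches; on a mismatch, fall back to the longest reusable overlap.
A 5-state machine:
       p  q 
>  A   A  B 
   B   A  C 
   C   A  D 
   D   E  D 
 * E   E  E 
(> = start, * = accepting)

start=A; accept=E; A-p>A; A-q>B; B-p>A; B-q>C; C-p>A; C-q>D; D-p>E; D-q>D; E-p>E; E-q>E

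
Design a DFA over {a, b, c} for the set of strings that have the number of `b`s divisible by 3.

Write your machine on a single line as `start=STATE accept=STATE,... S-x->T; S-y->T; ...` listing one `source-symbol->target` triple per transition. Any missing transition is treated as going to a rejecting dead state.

Keep the running count of `b`s modulo 3: each `b` advances along the cycle s0 → s1 → s2 → s0 while other symbols loop. Accept at s0.
A 3-state machine:
        a   b   c  
>* s0   s0  s1  s0 
   s1   s1  s2  s1 
   s2   s2  s0  s2 
(> = start, * = accepting)

start=s0; accept=s0; s0-a->s0; s0-b->s1; s0-c->s0; s1-a->s1; s1-b->s2; s1-c->s1; s2-a->s2; s2-b->s0; s2-c->s2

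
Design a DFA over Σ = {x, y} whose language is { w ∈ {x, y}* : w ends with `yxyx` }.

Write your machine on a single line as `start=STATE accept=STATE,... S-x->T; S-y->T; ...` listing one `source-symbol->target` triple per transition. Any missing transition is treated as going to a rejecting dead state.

Let each state record the length of the longest suffix of the input read so far that is also a prefix of `yxyx`. B means the last symbol is `y`; C means the last 2 symbols are `yx`; D means the last 3 symbols are `yxy`; E means the last 4 symbols are `yxyx`. Accept only at E, where the string currently ends in `yxyx`.
5 states suffice.
       x  y 
>  A   A  B 
   B   C  B 
   C   A  D 
   D   E  B 
 * E   A  D 
(> = start, * = accepting)

start=A; accept=E; A-x->A; A-y->B; B-x->C; B-y->B; C-x->A; C-y->D; D-x->E; D-y->B; E-x->A; E-y->D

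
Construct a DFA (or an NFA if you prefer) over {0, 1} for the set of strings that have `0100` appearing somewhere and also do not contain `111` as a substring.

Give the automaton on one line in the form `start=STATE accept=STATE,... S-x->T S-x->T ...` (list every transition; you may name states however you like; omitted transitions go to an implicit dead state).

Build one automaton per condition and run them in lockstep. One (5 states) tracks whether and how much of `0100` has been seen; the other (4 states) tracks partial matches of the forbidden pattern `111`. Each combined state is a pair, one component from each; accept when both components accept. Equivalent product states are then merged.
       0  1 
>  A   B  C 
   B   B  D 
   C   B  E 
   D   F  E 
   E   B  G 
   F   H  D 
   G   G  G 
 * H   H  I 
 * I   H  J 
 * J   H  G 
(> = start, * = accepting)

start=A accept=H,I,J A-0->B A-1->C B-0->B B-1->D C-0->B C-1->E D-0->F D-1->E E-0->B E-1->G F-0->H F-1->D G-0->G G-1->G H-0->H H-1->I I-0->H I-1->J J-0->H J-1->G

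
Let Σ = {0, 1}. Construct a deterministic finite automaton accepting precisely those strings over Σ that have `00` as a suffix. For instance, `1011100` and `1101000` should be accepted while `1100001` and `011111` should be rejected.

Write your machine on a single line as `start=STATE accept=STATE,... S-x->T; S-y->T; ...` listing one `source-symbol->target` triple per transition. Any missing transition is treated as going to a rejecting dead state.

start=A; accept=C; A-0->B; A-1->A; B-0->C; B-1->A; C-0->C; C-1->A

Let each state record the length of the longest suffix of the input read so far that is also a prefix of `00`. B means the last symbol is `0`; C means the last 2 symbols are `00`. Accept only at C, where the string currently ends in `00`.
A 3-state machine:
       0  1 
>  A   B  A 
   B   C  A 
 * C   C  A 
(> = start, * = accepting)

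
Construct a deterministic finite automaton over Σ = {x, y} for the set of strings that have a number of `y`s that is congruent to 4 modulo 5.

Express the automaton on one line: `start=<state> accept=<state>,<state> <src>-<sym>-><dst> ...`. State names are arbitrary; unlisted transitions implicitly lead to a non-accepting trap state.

start=q0 accept=q4 q0-x->q0 q0-y->q1 q1-x->q1 q1-y->q2 q2-x->q2 q2-y->q3 q3-x->q3 q3-y->q4 q4-x->q4 q4-y->q0

The only thing that matters is how many `y`s have appeared, reduced mod 5. Use one state per residue: q0 for 0, …, q4 for 4. Reading `y` moves to the next residue; anything else stays put. q4 is accepting.
        x   y  
>  q0   q0  q1 
   q1   q1  q2 
   q2   q2  q3 
   q3   q3  q4 
 * q4   q4  q0 
(> = start, * = accepting)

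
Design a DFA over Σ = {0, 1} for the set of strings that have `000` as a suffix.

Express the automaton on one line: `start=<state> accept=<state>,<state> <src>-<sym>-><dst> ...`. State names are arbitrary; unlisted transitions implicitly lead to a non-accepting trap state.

Let each state record the length of the longest suffix of the input read so far that is also a prefix of `000`. S1 means the last symbol is `0`; S2 means the last 2 symbols are `00`; S3 means the last 3 symbols are `000`. Accept only at S3, where the string currently ends in `000`.
        0   1  
>  S0   S1  S0 
   S1   S2  S0 
   S2   S3  S0 
 * S3   S3  S0 
(> = start, * = accepting)

start=S0 accept=S3 S0-0->S1 S0-1->S0 S1-0->S2 S1-1->S0 S2-0->S3 S2-1->S0 S3-0->S3 S3-1->S0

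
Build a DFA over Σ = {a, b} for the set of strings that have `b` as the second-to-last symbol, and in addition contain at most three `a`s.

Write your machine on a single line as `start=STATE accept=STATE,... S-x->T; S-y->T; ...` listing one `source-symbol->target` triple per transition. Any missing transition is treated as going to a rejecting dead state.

Run two small machines in parallel and take their product. The first has 7 states tracking the last 2 symbols read; the second has 5 states tracking the count of `a`s, saturating at 4. A product state is a pair (one from each), accepting exactly when both do. After merging equivalent states the machine shrinks.
A 16-state machine:
          a    b  
>  s0     s1   s2 
   s1     s3   s4 
   s2     s5   s6 
   s3     s7   s8 
   s4     s9  s10 
 * s5     s3   s4 
 * s6     s5   s6 
   s7    s11  s12 
   s8    s13  s14 
 * s9     s7   s8 
 * s10    s9  s10 
   s11   s11  s11 
   s12   s11  s15 
 * s13   s11  s12 
 * s14   s13  s14 
 * s15   s11  s15 
(> = start, * = accepting)

start=s0; accept=s5,s6,s9,s10,s13,s14,s15; s0-a->s1; s0-b->s2; s1-a->s3; s1-b->s4; s2-a->s5; s2-b->s6; s3-a->s7; s3-b->s8; s4-a->s9; s4-b->s10; s5-a->s3; s5-b->s4; s6-a->s5; s6-b->s6; s7-a->s11; s7-b->s12; s8-a->s13; s8-b->s14; s9-a->s7; s9-b->s8; s10-a->s9; s10-b->s10; s11-a->s11; s11-b->s11; s12-a->s11; s12-b->s15; s13-a->s11; s13-b->s12; s14-a->s13; s14-b->s14; s15-a->s11; s15-b->s15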